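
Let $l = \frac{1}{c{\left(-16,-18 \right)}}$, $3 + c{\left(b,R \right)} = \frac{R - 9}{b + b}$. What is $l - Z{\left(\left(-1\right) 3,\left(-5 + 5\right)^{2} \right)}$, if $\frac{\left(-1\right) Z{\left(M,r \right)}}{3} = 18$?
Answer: $\frac{3694}{69} \approx 53.536$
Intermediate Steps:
$c{\left(b,R \right)} = -3 + \frac{-9 + R}{2 b}$ ($c{\left(b,R \right)} = -3 + \frac{R - 9}{b + b} = -3 + \frac{-9 + R}{2 b}$)
$l = - \frac{32}{69}$ ($l = \frac{1}{\frac{1}{2} \frac{1}{-16} \left(-9 - 18 - -96\right)} = \frac{1}{\frac{1}{2} \left(- \frac{1}{16}\right) \left(-9 - 18 + 96\right)} = \frac{1}{\frac{1}{2} \left(- \frac{1}{16}\right) 69} = \frac{1}{- \frac{69}{32}} = - \frac{32}{69} \approx -0.46377$)
$Z{\left(M,r \right)} = -54$ ($Z{\left(M,r \right)} = \left(-3\right) 18 = -54$)
$l - Z{\left(\left(-1\right) 3,\left(-5 + 5\right)^{2} \right)} = - \frac{32}{69} - -54 = - \frac{32}{69} + 54 = \frac{3694}{69}$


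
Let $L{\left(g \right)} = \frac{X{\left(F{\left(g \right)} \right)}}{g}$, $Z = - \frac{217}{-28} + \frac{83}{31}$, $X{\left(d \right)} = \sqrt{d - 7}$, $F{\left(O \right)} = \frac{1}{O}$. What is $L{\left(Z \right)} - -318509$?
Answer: $318509 + \frac{124 i \sqrt{11542611}}{1671849} \approx 3.1851 \cdot 10^{5} + 0.25199 i$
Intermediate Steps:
$X{\left(d \right)} = \sqrt{-7 + d}$
$Z = \frac{1293}{124}$ ($Z = \left(-217\right) \left(- \frac{1}{28}\right) + 83 \cdot \frac{1}{31} = \frac{31}{4} + \frac{83}{31} = \frac{1293}{124} \approx 10.427$)
$L{\left(g \right)} = \frac{\sqrt{-7 + \frac{1}{g}}}{g}$
$L{\left(Z \right)} - -318509 = \frac{\sqrt{-7 + \frac{1}{\frac{1293}{124}}}}{\frac{1293}{124}} - -318509 = \frac{124 \sqrt{-7 + \frac{124}{1293}}}{1293} + 318509 = \frac{124 \sqrt{- \frac{8927}{1293}}}{1293} + 318509 = \frac{124 \frac{i \sqrt{11542611}}{1293}}{1293} + 318509 = \frac{124 i \sqrt{11542611}}{1671849} + 318509 = 318509 + \frac{124 i \sqrt{11542611}}{1671849}$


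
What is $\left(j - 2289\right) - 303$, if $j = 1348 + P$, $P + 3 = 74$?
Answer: $-1173$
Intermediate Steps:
$P = 71$ ($P = -3 + 74 = 71$)
$j = 1419$ ($j = 1348 + 71 = 1419$)
$\left(j - 2289\right) - 303 = \left(1419 - 2289\right) - 303 = -870 - 303 = -1173$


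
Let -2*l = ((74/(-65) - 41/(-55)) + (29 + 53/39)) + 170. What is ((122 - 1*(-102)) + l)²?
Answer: 283059113089/18404100 ≈ 15380.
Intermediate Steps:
l = -428927/4290 (l = -(((74/(-65) - 41/(-55)) + (29 + 53/39)) + 170)/2 = -(((74*(-1/65) - 41*(-1/55)) + (29 + 53*(1/39))) + 170)/2 = -(((-74/65 + 41/55) + (29 + 53/39)) + 170)/2 = -((-281/715 + 1184/39) + 170)/2 = -(64277/2145 + 170)/2 = -½*428927/2145 = -428927/4290 ≈ -99.983)
((122 - 1*(-102)) + l)² = ((122 - 1*(-102)) - 428927/4290)² = ((122 + 102) - 428927/4290)² = (224 - 428927/4290)² = (532033/4290)² = 283059113089/18404100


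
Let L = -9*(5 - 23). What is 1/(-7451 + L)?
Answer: -1/7289 ≈ -0.00013719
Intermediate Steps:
L = 162 (L = -9*(-18) = 162)
1/(-7451 + L) = 1/(-7451 + 162) = 1/(-7289) = -1/7289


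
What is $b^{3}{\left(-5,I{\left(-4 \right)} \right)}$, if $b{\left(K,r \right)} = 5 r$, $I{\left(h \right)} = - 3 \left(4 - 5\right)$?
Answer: $3375$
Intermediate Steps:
$I{\left(h \right)} = 3$ ($I{\left(h \right)} = \left(-3\right) \left(-1\right) = 3$)
$b^{3}{\left(-5,I{\left(-4 \right)} \right)} = \left(5 \cdot 3\right)^{3} = 15^{3} = 3375$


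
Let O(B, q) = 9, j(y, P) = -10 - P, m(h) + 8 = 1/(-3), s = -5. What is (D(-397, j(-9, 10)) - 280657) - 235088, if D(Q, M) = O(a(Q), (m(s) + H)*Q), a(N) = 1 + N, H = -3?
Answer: -515736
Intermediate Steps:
m(h) = -25/3 (m(h) = -8 + 1/(-3) = -8 - ⅓ = -25/3)
D(Q, M) = 9
(D(-397, j(-9, 10)) - 280657) - 235088 = (9 - 280657) - 235088 = -280648 - 235088 = -515736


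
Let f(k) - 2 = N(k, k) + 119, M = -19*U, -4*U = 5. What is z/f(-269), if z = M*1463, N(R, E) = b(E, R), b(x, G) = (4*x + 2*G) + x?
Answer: -138985/7048 ≈ -19.720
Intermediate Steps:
U = -5/4 (U = -¼*5 = -5/4 ≈ -1.2500)
M = 95/4 (M = -19*(-5/4) = 95/4 ≈ 23.750)
b(x, G) = 2*G + 5*x (b(x, G) = (2*G + 4*x) + x = 2*G + 5*x)
N(R, E) = 2*R + 5*E
z = 138985/4 (z = (95/4)*1463 = 138985/4 ≈ 34746.)
f(k) = 121 + 7*k (f(k) = 2 + ((2*k + 5*k) + 119) = 2 + (7*k + 119) = 2 + (119 + 7*k) = 121 + 7*k)
z/f(-269) = 138985/(4*(121 + 7*(-269))) = 138985/(4*(121 - 1883)) = (138985/4)/(-1762) = (138985/4)*(-1/1762) = -138985/7048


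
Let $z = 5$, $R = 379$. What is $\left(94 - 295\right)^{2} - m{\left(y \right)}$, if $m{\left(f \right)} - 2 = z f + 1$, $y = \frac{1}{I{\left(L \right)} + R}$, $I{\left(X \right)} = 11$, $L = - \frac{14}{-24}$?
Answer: $\frac{3151043}{78} \approx 40398.0$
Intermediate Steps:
$L = \frac{7}{12}$ ($L = \left(-14\right) \left(- \frac{1}{24}\right) = \frac{7}{12} \approx 0.58333$)
$y = \frac{1}{390}$ ($y = \frac{1}{11 + 379} = \frac{1}{390} \approx 0.0025641$)
$m{\left(f \right)} = 3 + 5 f$ ($m{\left(f \right)} = 2 + \left(5 f + 1\right) = 2 + \left(1 + 5 f\right) = 3 + 5 f$)
$\left(94 - 295\right)^{2} - m{\left(y \right)} = \left(94 - 295\right)^{2} - \left(3 + 5 \cdot \frac{1}{390}\right) = \left(-201\right)^{2} - \left(3 + \frac{1}{78}\right) = 40401 - \frac{235}{78} = \frac{3151043}{78}$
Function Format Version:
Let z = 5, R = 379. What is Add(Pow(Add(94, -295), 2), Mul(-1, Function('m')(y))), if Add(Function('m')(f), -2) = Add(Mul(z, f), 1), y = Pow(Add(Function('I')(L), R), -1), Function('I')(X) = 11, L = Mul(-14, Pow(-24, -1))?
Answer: Rational(3151043, 78) ≈ 40398.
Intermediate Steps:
L = Rational(7, 12) (L = Mul(-14, Rational(-1, 24)) = Rational(7, 12) ≈ 0.58333)
y = Rational(1, 390) (y = Pow(Add(11, 379), -1) = Pow(390, -1) = Rational(1, 390) ≈ 0.0025641)
Function('m')(f) = Add(3, Mul(5, f)) (Function('m')(f) = Add(2, Add(Mul(5, f), 1)) = Add(2, Add(1, Mul(5, f))) = Add(3, Mul(5, f)))
Add(Pow(Add(94, -295), 2), Mul(-1, Function('m')(y))) = Add(Pow(Add(94, -295), 2), Mul(-1, Add(3, Mul(5, Rational(1, 390))))) = Add(Pow(-201, 2), Mul(-1, Add(3, Rational(1, 78)))) = Add(40401, Mul(-1, Rational(235, 78))) = Add(40401, Rational(-235, 78)) = Rational(3151043, 78)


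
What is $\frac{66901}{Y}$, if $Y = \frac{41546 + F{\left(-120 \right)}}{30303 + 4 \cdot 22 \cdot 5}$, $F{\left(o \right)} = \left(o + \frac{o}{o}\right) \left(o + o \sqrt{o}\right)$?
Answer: $\frac{57409712246459}{13793375138} - \frac{14685105343020 i \sqrt{30}}{6896687569} \approx 4162.1 - 11663.0 i$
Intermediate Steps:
$F{\left(o \right)} = \left(1 + o\right) \left(o + o^{\frac{3}{2}}\right)$ ($F{\left(o \right)} = \left(o + 1\right) \left(o + o^{\frac{3}{2}}\right) = \left(1 + o\right) \left(o + o^{\frac{3}{2}}\right)$)
$Y = \frac{55826}{30743} + \frac{28560 i \sqrt{30}}{30743}$ ($Y = \frac{41546 + \left(-120 + \left(-120\right)^{2} + \left(-120\right)^{\frac{3}{2}} + \left(-120\right)^{\frac{5}{2}}\right)}{30303 + 4 \cdot 22 \cdot 5} = \frac{41546 + \left(-120 + 14400 - 240 i \sqrt{30} + 28800 i \sqrt{30}\right)}{30303 + 88 \cdot 5} = \frac{41546 + \left(14280 + 28560 i \sqrt{30}\right)}{30303 + 440} = \frac{55826 + 28560 i \sqrt{30}}{30743} = \left(55826 + 28560 i \sqrt{30}\right) \frac{1}{30743} = \frac{55826}{30743} + \frac{28560 i \sqrt{30}}{30743} \approx 1.8159 + 5.0883 i$)
$\frac{66901}{Y} = \frac{66901}{\frac{55826}{30743} + \frac{28560 i \sqrt{30}}{30743}}$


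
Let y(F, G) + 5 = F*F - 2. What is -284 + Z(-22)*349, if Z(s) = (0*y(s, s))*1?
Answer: -284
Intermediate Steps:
y(F, G) = -7 + F**2 (y(F, G) = -5 + (F*F - 2) = -5 + (F**2 - 2) = -5 + (-2 + F**2) = -7 + F**2)
Z(s) = 0 (Z(s) = (0*(-7 + s**2))*1 = 0*1 = 0)
-284 + Z(-22)*349 = -284 + 0*349 = -284 + 0 = -284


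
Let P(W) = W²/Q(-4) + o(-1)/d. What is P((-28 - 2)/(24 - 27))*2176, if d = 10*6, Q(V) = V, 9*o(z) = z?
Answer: -7344544/135 ≈ -54404.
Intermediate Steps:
o(z) = z/9
d = 60
P(W) = -1/540 - W²/4 (P(W) = W²/(-4) + ((⅑)*(-1))/60 = W²*(-¼) - ⅑*1/60 = -W²/4 - 1/540 = -1/540 - W²/4)
P((-28 - 2)/(24 - 27))*2176 = (-1/540 - (-28 - 2)²/(24 - 27)²/4)*2176 = (-1/540 - (-30/(-3))²/4)*2176 = (-1/540 - (-30*(-⅓))²/4)*2176 = (-1/540 - ¼*10²)*2176 = (-1/540 - ¼*100)*2176 = (-1/540 - 25)*2176 = -13501/540*2176 = -7344544/135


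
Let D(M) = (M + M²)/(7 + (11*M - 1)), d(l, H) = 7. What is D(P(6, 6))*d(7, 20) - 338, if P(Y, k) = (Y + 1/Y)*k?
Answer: -18536/59 ≈ -314.17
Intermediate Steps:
P(Y, k) = k*(Y + 1/Y)
D(M) = (M + M²)/(6 + 11*M) (D(M) = (M + M²)/(7 + (-1 + 11*M)) = (M + M²)/(6 + 11*M))
D(P(6, 6))*d(7, 20) - 338 = ((6*6 + 6/6)*(1 + (6*6 + 6/6))/(6 + 11*(6*6 + 6/6)))*7 - 338 = ((36 + 6*(⅙))*(1 + (36 + 6*(⅙)))/(6 + 11*(36 + 6*(⅙))))*7 - 338 = ((36 + 1)*(1 + (36 + 1))/(6 + 11*(36 + 1)))*7 - 338 = (37*(1 + 37)/(6 + 11*37))*7 - 338 = (37*38/(6 + 407))*7 - 338 = (37*38/413)*7 - 338 = (37*(1/413)*38)*7 - 338 = (1406/413)*7 - 338 = 1406/59 - 338 = -18536/59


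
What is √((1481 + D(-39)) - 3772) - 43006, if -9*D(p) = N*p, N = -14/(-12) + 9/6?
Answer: -43006 + I*√20515/3 ≈ -43006.0 + 47.744*I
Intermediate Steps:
N = 8/3 (N = -14*(-1/12) + 9*(⅙) = 7/6 + 3/2 = 8/3 ≈ 2.6667)
D(p) = -8*p/27
√((1481 + D(-39)) - 3772) - 43006 = √((1481 - 8/27*(-39)) - 3772) - 43006 = √((1481 + 104/9) - 3772) - 43006 = √(13433/9 - 3772) - 43006 = √(-20515/9) - 43006 = I*√20515/3 - 43006 = -43006 + I*√20515/3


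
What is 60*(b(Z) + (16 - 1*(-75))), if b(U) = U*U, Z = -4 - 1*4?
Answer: 9300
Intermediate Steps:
Z = -8 (Z = -4 - 4 = -8)
b(U) = U²
60*(b(Z) + (16 - 1*(-75))) = 60*((-8)² + (16 - 1*(-75))) = 60*(64 + (16 + 75)) = 60*(64 + 91) = 60*155 = 9300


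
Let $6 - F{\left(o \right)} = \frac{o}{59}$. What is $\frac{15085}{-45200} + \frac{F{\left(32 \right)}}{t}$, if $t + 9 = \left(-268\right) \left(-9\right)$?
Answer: $- \frac{424830329}{1281664080} \approx -0.33147$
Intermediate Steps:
$t = 2403$ ($t = -9 - -2412 = -9 + 2412 = 2403$)
$F{\left(o \right)} = 6 - \frac{o}{59}$
$\frac{15085}{-45200} + \frac{F{\left(32 \right)}}{t} = \frac{15085}{-45200} + \frac{6 - \frac{32}{59}}{2403} = 15085 \left(- \frac{1}{45200}\right) + \left(6 - \frac{32}{59}\right) \frac{1}{2403} = - \frac{3017}{9040} + \frac{322}{59} \cdot \frac{1}{2403} = - \frac{3017}{9040} + \frac{322}{141777} = - \frac{424830329}{1281664080}$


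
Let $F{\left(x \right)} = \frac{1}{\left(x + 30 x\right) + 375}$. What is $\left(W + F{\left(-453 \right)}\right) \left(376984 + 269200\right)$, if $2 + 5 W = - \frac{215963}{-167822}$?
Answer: $- \frac{132196243400914}{1433619435} \approx -92212.0$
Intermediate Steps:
$W = - \frac{119681}{839110}$ ($W = - \frac{2}{5} + \frac{\left(-215963\right) \frac{1}{-167822}}{5} = - \frac{2}{5} + \frac{\left(-215963\right) \left(- \frac{1}{167822}\right)}{5} = - \frac{2}{5} + \frac{1}{5} \cdot \frac{215963}{167822} = - \frac{2}{5} + \frac{215963}{839110} = - \frac{119681}{839110} \approx -0.14263$)
$F{\left(x \right)} = \frac{1}{375 + 31 x}$ ($F{\left(x \right)} = \frac{1}{31 x + 375} = \frac{1}{375 + 31 x}$)
$\left(W + F{\left(-453 \right)}\right) \left(376984 + 269200\right) = \left(- \frac{119681}{839110} + \frac{1}{375 + 31 \left(-453\right)}\right) \left(376984 + 269200\right) = \left(- \frac{119681}{839110} + \frac{1}{375 - 14043}\right) 646184 = \left(- \frac{119681}{839110} + \frac{1}{-13668}\right) 646184 = \left(- \frac{119681}{839110} - \frac{1}{13668}\right) 646184 = \left(- \frac{818319509}{5734477740}\right) 646184 = - \frac{132196243400914}{1433619435}$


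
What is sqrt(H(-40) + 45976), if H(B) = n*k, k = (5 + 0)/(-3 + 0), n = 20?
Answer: 2*sqrt(103371)/3 ≈ 214.34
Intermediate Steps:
k = -5/3 (k = 5/(-3) = 5*(-1/3) = -5/3 ≈ -1.6667)
H(B) = -100/3 (H(B) = 20*(-5/3) = -100/3)
sqrt(H(-40) + 45976) = sqrt(-100/3 + 45976) = sqrt(137828/3) = 2*sqrt(103371)/3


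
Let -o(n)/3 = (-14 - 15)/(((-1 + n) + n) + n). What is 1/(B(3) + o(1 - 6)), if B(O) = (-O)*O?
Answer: -16/231 ≈ -0.069264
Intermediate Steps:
B(O) = -O²
o(n) = 87/(-1 + 3*n) (o(n) = -3*(-14 - 15)/(((-1 + n) + n) + n) = -(-87)/((-1 + 2*n) + n) = -(-87)/(-1 + 3*n) = 87/(-1 + 3*n))
1/(B(3) + o(1 - 6)) = 1/(-1*3² + 87/(-1 + 3*(1 - 6))) = 1/(-1*9 + 87/(-1 + 3*(-5))) = 1/(-9 + 87/(-1 - 15)) = 1/(-9 + 87/(-16)) = 1/(-9 + 87*(-1/16)) = 1/(-9 - 87/16) = 1/(-231/16) = -16/231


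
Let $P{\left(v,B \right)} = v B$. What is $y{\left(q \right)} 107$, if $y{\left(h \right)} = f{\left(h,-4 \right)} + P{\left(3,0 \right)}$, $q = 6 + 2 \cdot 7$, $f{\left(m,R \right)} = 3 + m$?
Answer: $2461$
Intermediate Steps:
$q = 20$ ($q = 6 + 14 = 20$)
$P{\left(v,B \right)} = B v$
$y{\left(h \right)} = 3 + h$ ($y{\left(h \right)} = \left(3 + h\right) + 0 \cdot 3 = \left(3 + h\right) + 0 = 3 + h$)
$y{\left(q \right)} 107 = \left(3 + 20\right) 107 = 23 \cdot 107 = 2461$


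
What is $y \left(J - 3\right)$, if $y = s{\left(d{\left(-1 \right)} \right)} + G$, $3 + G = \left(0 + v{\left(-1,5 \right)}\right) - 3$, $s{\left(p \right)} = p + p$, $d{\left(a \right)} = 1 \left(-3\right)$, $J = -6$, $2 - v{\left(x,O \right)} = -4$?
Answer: $54$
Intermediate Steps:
$v{\left(x,O \right)} = 6$ ($v{\left(x,O \right)} = 2 - -4 = 2 + 4 = 6$)
$d{\left(a \right)} = -3$
$s{\left(p \right)} = 2 p$
$G = 0$ ($G = -3 + \left(\left(0 + 6\right) - 3\right) = -3 + \left(6 - 3\right) = -3 + 3 = 0$)
$y = -6$ ($y = 2 \left(-3\right) + 0 = -6 + 0 = -6$)
$y \left(J - 3\right) = - 6 \left(-6 - 3\right) = \left(-6\right) \left(-9\right) = 54$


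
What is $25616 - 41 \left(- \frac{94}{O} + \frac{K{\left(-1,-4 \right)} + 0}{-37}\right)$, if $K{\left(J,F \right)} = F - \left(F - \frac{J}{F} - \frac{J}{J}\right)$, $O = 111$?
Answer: $\frac{11389535}{444} \approx 25652.0$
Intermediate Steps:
$K{\left(J,F \right)} = 1 + \frac{J}{F}$ ($K{\left(J,F \right)} = F - \left(-1 + F - \frac{J}{F}\right) = F + \left(1 - F + \frac{J}{F}\right) = 1 + \frac{J}{F}$)
$25616 - 41 \left(- \frac{94}{O} + \frac{K{\left(-1,-4 \right)} + 0}{-37}\right) = 25616 - 41 \left(- \frac{94}{111} + \frac{\frac{-4 - 1}{-4} + 0}{-37}\right) = 25616 - 41 \left(\left(-94\right) \frac{1}{111} + \left(\left(- \frac{1}{4}\right) \left(-5\right) + 0\right) \left(- \frac{1}{37}\right)\right) = 25616 - 41 \left(- \frac{94}{111} + \left(\frac{5}{4} + 0\right) \left(- \frac{1}{37}\right)\right) = 25616 - 41 \left(- \frac{94}{111} + \frac{5}{4} \left(- \frac{1}{37}\right)\right) = 25616 - 41 \left(- \frac{94}{111} - \frac{5}{148}\right) = 25616 - 41 \left(- \frac{391}{444}\right) = 25616 - - \frac{16031}{444} = 25616 + \frac{16031}{444} = \frac{11389535}{444}$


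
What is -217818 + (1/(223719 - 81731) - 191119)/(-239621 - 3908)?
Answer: -7531726283922765/34578195652 ≈ -2.1782e+5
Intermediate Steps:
-217818 + (1/(223719 - 81731) - 191119)/(-239621 - 3908) = -217818 + (1/141988 - 191119)/(-243529) = -217818 + (1/141988 - 191119)*(-1/243529) = -217818 - 27136604571/141988*(-1/243529) = -217818 + 27136604571/34578195652 = -7531726283922765/34578195652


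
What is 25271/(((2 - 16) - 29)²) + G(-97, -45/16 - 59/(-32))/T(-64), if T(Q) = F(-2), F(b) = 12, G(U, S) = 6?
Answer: 52391/3698 ≈ 14.167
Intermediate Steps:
T(Q) = 12
25271/(((2 - 16) - 29)²) + G(-97, -45/16 - 59/(-32))/T(-64) = 25271/(((2 - 16) - 29)²) + 6/12 = 25271/((-14 - 29)²) + 6*(1/12) = 25271/((-43)²) + ½ = 25271/1849 + ½ = 52391/3698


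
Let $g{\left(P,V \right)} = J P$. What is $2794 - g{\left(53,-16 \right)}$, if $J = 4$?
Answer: $2582$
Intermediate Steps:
$g{\left(P,V \right)} = 4 P$
$2794 - g{\left(53,-16 \right)} = 2794 - 4 \cdot 53 = 2794 - 212 = 2582$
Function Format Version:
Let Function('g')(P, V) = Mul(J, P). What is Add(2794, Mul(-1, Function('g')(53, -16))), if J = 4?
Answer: 2582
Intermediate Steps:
Function('g')(P, V) = Mul(4, P)
Add(2794, Mul(-1, Function('g')(53, -16))) = Add(2794, Mul(-1, Mul(4, 53))) = Add(2794, Mul(-1, 212)) = Add(2794, -212) = 2582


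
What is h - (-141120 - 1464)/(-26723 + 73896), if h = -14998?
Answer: -707358070/47173 ≈ -14995.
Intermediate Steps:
h - (-141120 - 1464)/(-26723 + 73896) = -14998 - (-141120 - 1464)/(-26723 + 73896) = -14998 - (-142584)/47173 = -14998 - 1*(-142584/47173) = -14998 + 142584/47173 = -707358070/47173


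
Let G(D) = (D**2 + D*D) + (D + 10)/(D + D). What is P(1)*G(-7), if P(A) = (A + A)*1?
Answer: 1369/7 ≈ 195.57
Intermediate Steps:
G(D) = 2*D**2 + (10 + D)/(2*D) (G(D) = (D**2 + D**2) + (10 + D)/((2*D)) = 2*D**2 + (10 + D)*(1/(2*D)) = 2*D**2 + (10 + D)/(2*D))
P(A) = 2*A (P(A) = (2*A)*1 = 2*A)
P(1)*G(-7) = (2*1)*((1/2)*(10 - 7 + 4*(-7)**3)/(-7)) = 2*((1/2)*(-1/7)*(10 - 7 + 4*(-343))) = 2*((1/2)*(-1/7)*(10 - 7 - 1372)) = 2*((1/2)*(-1/7)*(-1369)) = 2*(1369/14) = 1369/7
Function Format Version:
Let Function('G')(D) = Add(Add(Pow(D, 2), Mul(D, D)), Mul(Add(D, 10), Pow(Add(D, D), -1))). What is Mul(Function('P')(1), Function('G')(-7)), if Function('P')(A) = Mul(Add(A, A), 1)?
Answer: Rational(1369, 7) ≈ 195.57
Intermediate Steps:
Function('G')(D) = Add(Mul(2, Pow(D, 2)), Mul(Rational(1, 2), Pow(D, -1), Add(10, D))) (Function('G')(D) = Add(Add(Pow(D, 2), Pow(D, 2)), Mul(Add(10, D), Pow(Mul(2, D), -1))) = Add(Mul(2, Pow(D, 2)), Mul(Add(10, D), Mul(Rational(1, 2), Pow(D, -1)))) = Add(Mul(2, Pow(D, 2)), Mul(Rational(1, 2), Pow(D, -1), Add(10, D))))
Function('P')(A) = Mul(2, A) (Function('P')(A) = Mul(Mul(2, A), 1) = Mul(2, A))
Mul(Function('P')(1), Function('G')(-7)) = Mul(Mul(2, 1), Mul(Rational(1, 2), Pow(-7, -1), Add(10, -7, Mul(4, Pow(-7, 3))))) = Mul(2, Mul(Rational(1, 2), Rational(-1, 7), Add(10, -7, Mul(4, -343)))) = Mul(2, Mul(Rational(1, 2), Rational(-1, 7), Add(10, -7, -1372))) = Mul(2, Mul(Rational(1, 2), Rational(-1, 7), -1369)) = Mul(2, Rational(1369, 14)) = Rational(1369, 7)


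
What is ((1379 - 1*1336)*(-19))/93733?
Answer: -817/93733 ≈ -0.0087162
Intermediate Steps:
((1379 - 1*1336)*(-19))/93733 = ((1379 - 1336)*(-19))*(1/93733) = (43*(-19))*(1/93733) = -817*1/93733 = -817/93733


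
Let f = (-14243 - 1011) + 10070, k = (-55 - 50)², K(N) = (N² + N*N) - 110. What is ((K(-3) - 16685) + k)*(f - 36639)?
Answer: 240565896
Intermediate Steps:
K(N) = -110 + 2*N² (K(N) = (N² + N²) - 110 = 2*N² - 110 = -110 + 2*N²)
k = 11025 (k = (-105)² = 11025)
f = -5184 (f = -15254 + 10070 = -5184)
((K(-3) - 16685) + k)*(f - 36639) = (((-110 + 2*(-3)²) - 16685) + 11025)*(-5184 - 36639) = (((-110 + 2*9) - 16685) + 11025)*(-41823) = (((-110 + 18) - 16685) + 11025)*(-41823) = ((-92 - 16685) + 11025)*(-41823) = (-16777 + 11025)*(-41823) = -5752*(-41823) = 240565896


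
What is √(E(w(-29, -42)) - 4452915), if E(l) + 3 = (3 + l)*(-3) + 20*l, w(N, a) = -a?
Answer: 19*I*√12333 ≈ 2110.0*I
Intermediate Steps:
E(l) = -12 + 17*l (E(l) = -3 + ((3 + l)*(-3) + 20*l) = -3 + ((-9 - 3*l) + 20*l) = -3 + (-9 + 17*l) = -12 + 17*l)
√(E(w(-29, -42)) - 4452915) = √((-12 + 17*(-1*(-42))) - 4452915) = √((-12 + 17*42) - 4452915) = √((-12 + 714) - 4452915) = √(702 - 4452915) = √(-4452213) = 19*I*√12333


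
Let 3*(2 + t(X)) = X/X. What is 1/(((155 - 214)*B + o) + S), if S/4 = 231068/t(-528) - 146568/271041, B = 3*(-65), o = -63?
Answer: -451735/245347832402 ≈ -1.8412e-6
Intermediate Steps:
t(X) = -5/3 (t(X) = -2 + (X/X)/3 = -2 + (⅓)*1 = -2 + ⅓ = -5/3)
B = -195
S = -250516584272/451735 (S = 4*(231068/(-5/3) - 146568/271041) = 4*(231068*(-⅗) - 146568*1/271041) = 4*(-693204/5 - 48856/90347) = 4*(-62629146068/451735) = -250516584272/451735 ≈ -5.5457e+5)
1/(((155 - 214)*B + o) + S) = 1/(((155 - 214)*(-195) - 63) - 250516584272/451735) = 1/((-59*(-195) - 63) - 250516584272/451735) = 1/((11505 - 63) - 250516584272/451735) = 1/(11442 - 250516584272/451735) = 1/(-245347832402/451735) = -451735/245347832402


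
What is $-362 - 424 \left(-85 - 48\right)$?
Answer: $56030$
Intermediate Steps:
$-362 - 424 \left(-85 - 48\right) = -362 - -56392 = -362 + 56392 = 56030$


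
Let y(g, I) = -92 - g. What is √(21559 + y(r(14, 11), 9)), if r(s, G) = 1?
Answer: √21466 ≈ 146.51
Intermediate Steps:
√(21559 + y(r(14, 11), 9)) = √(21559 + (-92 - 1*1)) = √(21559 + (-92 - 1)) = √(21559 - 93) = √21466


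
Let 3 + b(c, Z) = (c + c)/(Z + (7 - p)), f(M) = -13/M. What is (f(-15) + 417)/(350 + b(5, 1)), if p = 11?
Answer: 6268/5155 ≈ 1.2159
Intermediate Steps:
b(c, Z) = -3 + 2*c/(-4 + Z) (b(c, Z) = -3 + (c + c)/(Z + (7 - 1*11)) = -3 + (2*c)/(Z + (7 - 11)) = -3 + (2*c)/(Z - 4) = -3 + (2*c)/(-4 + Z) = -3 + 2*c/(-4 + Z))
(f(-15) + 417)/(350 + b(5, 1)) = (-13/(-15) + 417)/(350 + (12 - 3*1 + 2*5)/(-4 + 1)) = (-13*(-1/15) + 417)/(350 + (12 - 3 + 10)/(-3)) = (13/15 + 417)/(350 - ⅓*19) = 6268/(15*(350 - 19/3)) = 6268/(15*(1031/3)) = (6268/15)*(3/1031) = 6268/5155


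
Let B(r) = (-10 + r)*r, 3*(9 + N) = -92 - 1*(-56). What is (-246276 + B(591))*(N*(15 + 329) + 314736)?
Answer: 29857877640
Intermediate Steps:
N = -21 (N = -9 + (-92 - 1*(-56))/3 = -9 + (-92 + 56)/3 = -9 + (1/3)*(-36) = -9 - 12 = -21)
B(r) = r*(-10 + r)
(-246276 + B(591))*(N*(15 + 329) + 314736) = (-246276 + 591*(-10 + 591))*(-21*(15 + 329) + 314736) = (-246276 + 591*581)*(-21*344 + 314736) = (-246276 + 343371)*(-7224 + 314736) = 97095*307512 = 29857877640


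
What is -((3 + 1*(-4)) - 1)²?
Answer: -4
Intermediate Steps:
-((3 + 1*(-4)) - 1)² = -((3 - 4) - 1)² = -(-1 - 1)² = -1*(-2)² = -1*4 = -4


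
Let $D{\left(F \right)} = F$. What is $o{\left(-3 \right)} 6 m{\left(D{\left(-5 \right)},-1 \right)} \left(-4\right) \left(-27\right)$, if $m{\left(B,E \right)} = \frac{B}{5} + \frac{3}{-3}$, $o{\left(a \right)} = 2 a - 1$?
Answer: $9072$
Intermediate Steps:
$o{\left(a \right)} = -1 + 2 a$
$m{\left(B,E \right)} = -1 + \frac{B}{5}$ ($m{\left(B,E \right)} = B \frac{1}{5} + 3 \left(- \frac{1}{3}\right) = \frac{B}{5} - 1 = -1 + \frac{B}{5}$)
$o{\left(-3 \right)} 6 m{\left(D{\left(-5 \right)},-1 \right)} \left(-4\right) \left(-27\right) = \left(-1 + 2 \left(-3\right)\right) 6 \left(-1 + \frac{1}{5} \left(-5\right)\right) \left(-4\right) \left(-27\right) = \left(-1 - 6\right) 6 \left(-1 - 1\right) \left(-4\right) \left(-27\right) = - 7 \cdot 6 \left(-2\right) \left(-4\right) \left(-27\right) = - 7 \left(\left(-12\right) \left(-4\right)\right) \left(-27\right) = \left(-7\right) 48 \left(-27\right) = \left(-336\right) \left(-27\right) = 9072$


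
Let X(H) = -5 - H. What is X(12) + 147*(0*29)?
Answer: -17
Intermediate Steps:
X(12) + 147*(0*29) = (-5 - 1*12) + 147*(0*29) = (-5 - 12) + 147*0 = -17 + 0 = -17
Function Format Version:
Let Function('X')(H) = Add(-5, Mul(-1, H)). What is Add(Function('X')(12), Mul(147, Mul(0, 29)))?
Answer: -17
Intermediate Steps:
Add(Function('X')(12), Mul(147, Mul(0, 29))) = Add(Add(-5, Mul(-1, 12)), Mul(147, Mul(0, 29))) = Add(Add(-5, -12), Mul(147, 0)) = Add(-17, 0) = -17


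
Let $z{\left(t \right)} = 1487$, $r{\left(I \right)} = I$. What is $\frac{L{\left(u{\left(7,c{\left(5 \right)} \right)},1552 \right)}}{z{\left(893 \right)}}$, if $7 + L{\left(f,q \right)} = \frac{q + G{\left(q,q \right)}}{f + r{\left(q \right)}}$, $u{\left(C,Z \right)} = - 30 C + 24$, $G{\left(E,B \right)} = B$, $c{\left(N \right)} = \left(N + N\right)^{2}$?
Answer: $- \frac{3229}{1015621} \approx -0.0031793$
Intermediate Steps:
$c{\left(N \right)} = 4 N^{2}$ ($c{\left(N \right)} = \left(2 N\right)^{2} = 4 N^{2}$)
$u{\left(C,Z \right)} = 24 - 30 C$
$L{\left(f,q \right)} = -7 + \frac{2 q}{f + q}$ ($L{\left(f,q \right)} = -7 + \frac{q + q}{f + q} = -7 + \frac{2 q}{f + q}$)
$\frac{L{\left(u{\left(7,c{\left(5 \right)} \right)},1552 \right)}}{z{\left(893 \right)}} = \frac{\frac{1}{\left(24 - 210\right) + 1552} \left(- 7 \left(24 - 210\right) - 7760\right)}{1487} = \frac{- 7 \left(24 - 210\right) - 7760}{\left(24 - 210\right) + 1552} \cdot \frac{1}{1487} = \frac{\left(-7\right) \left(-186\right) - 7760}{-186 + 1552} \cdot \frac{1}{1487} = \frac{1302 - 7760}{1366} \cdot \frac{1}{1487} = \frac{1}{1366} \left(-6458\right) \frac{1}{1487} = \left(- \frac{3229}{683}\right) \frac{1}{1487} = - \frac{3229}{1015621}$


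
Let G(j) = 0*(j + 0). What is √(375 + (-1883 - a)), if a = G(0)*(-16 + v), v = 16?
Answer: 2*I*√377 ≈ 38.833*I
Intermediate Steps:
G(j) = 0 (G(j) = 0*j = 0)
a = 0 (a = 0*(-16 + 16) = 0*0 = 0)
√(375 + (-1883 - a)) = √(375 + (-1883 - 1*0)) = √(375 + (-1883 + 0)) = √(375 - 1883) = √(-1508) = 2*I*√377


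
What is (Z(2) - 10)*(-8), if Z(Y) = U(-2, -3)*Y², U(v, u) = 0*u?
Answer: 80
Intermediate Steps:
U(v, u) = 0
Z(Y) = 0 (Z(Y) = 0*Y² = 0)
(Z(2) - 10)*(-8) = (0 - 10)*(-8) = -10*(-8) = 80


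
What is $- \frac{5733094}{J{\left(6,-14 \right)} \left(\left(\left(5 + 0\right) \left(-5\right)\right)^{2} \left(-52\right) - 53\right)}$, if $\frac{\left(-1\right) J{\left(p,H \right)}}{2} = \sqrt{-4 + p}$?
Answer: $- \frac{2866547 \sqrt{2}}{65106} \approx -62.266$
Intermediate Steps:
$J{\left(p,H \right)} = - 2 \sqrt{-4 + p}$
$- \frac{5733094}{J{\left(6,-14 \right)} \left(\left(\left(5 + 0\right) \left(-5\right)\right)^{2} \left(-52\right) - 53\right)} = - \frac{5733094}{- 2 \sqrt{-4 + 6} \left(\left(\left(5 + 0\right) \left(-5\right)\right)^{2} \left(-52\right) - 53\right)} = - \frac{5733094}{- 2 \sqrt{2} \left(\left(5 \left(-5\right)\right)^{2} \left(-52\right) - 53\right)} = - \frac{5733094}{- 2 \sqrt{2} \left(\left(-25\right)^{2} \left(-52\right) - 53\right)} = - \frac{5733094}{- 2 \sqrt{2} \left(625 \left(-52\right) - 53\right)} = - \frac{5733094}{- 2 \sqrt{2} \left(-32500 - 53\right)} = - \frac{5733094}{- 2 \sqrt{2} \left(-32553\right)} = - \frac{5733094}{65106 \sqrt{2}} = - 5733094 \frac{\sqrt{2}}{130212} = - \frac{2866547 \sqrt{2}}{65106}$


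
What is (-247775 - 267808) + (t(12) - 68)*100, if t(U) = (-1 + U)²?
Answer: -510283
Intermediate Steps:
(-247775 - 267808) + (t(12) - 68)*100 = (-247775 - 267808) + ((-1 + 12)² - 68)*100 = -515583 + (11² - 68)*100 = -515583 + (121 - 68)*100 = -515583 + 53*100 = -515583 + 5300 = -510283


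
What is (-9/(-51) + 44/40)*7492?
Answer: 812882/85 ≈ 9563.3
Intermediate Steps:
(-9/(-51) + 44/40)*7492 = (-9*(-1/51) + 44*(1/40))*7492 = (3/17 + 11/10)*7492 = (217/170)*7492 = 812882/85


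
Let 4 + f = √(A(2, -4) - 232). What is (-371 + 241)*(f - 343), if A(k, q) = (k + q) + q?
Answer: 45110 - 130*I*√238 ≈ 45110.0 - 2005.5*I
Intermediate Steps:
A(k, q) = k + 2*q
f = -4 + I*√238 (f = -4 + √((2 + 2*(-4)) - 232) = -4 + √((2 - 8) - 232) = -4 + √(-6 - 232) = -4 + √(-238) = -4 + I*√238 ≈ -4.0 + 15.427*I)
(-371 + 241)*(f - 343) = (-371 + 241)*((-4 + I*√238) - 343) = -130*(-347 + I*√238) = 45110 - 130*I*√238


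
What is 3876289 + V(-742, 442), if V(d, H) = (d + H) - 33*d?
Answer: 3900475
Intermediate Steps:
V(d, H) = H - 32*d (V(d, H) = (H + d) - 33*d = H - 32*d)
3876289 + V(-742, 442) = 3876289 + (442 - 32*(-742)) = 3876289 + (442 + 23744) = 3876289 + 24186 = 3900475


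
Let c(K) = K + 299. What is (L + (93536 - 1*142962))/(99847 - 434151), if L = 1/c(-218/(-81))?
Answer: 1207823081/8169386848 ≈ 0.14785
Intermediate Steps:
c(K) = 299 + K
L = 81/24437 (L = 1/(299 - 218/(-81)) = 1/(299 - 218*(-1/81)) = 1/(299 + 218/81) = 1/(24437/81) = 81/24437 ≈ 0.0033146)
(L + (93536 - 1*142962))/(99847 - 434151) = (81/24437 + (93536 - 1*142962))/(99847 - 434151) = (81/24437 + (93536 - 142962))/(-334304) = (81/24437 - 49426)*(-1/334304) = -1207823081/24437*(-1/334304) = 1207823081/8169386848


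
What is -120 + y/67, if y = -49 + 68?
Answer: -8021/67 ≈ -119.72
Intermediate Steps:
y = 19
-120 + y/67 = -120 + 19/67 = -8021/67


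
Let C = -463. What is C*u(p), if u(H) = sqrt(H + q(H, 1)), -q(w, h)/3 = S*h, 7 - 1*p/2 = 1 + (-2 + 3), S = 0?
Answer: -463*sqrt(10) ≈ -1464.1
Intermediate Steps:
p = 10 (p = 14 - 2*(1 + (-2 + 3)) = 14 - 2*(1 + 1) = 14 - 2*2 = 14 - 4 = 10)
q(w, h) = 0 (q(w, h) = -0*h = -3*0 = 0)
u(H) = sqrt(H) (u(H) = sqrt(H + 0) = sqrt(H))
C*u(p) = -463*sqrt(10)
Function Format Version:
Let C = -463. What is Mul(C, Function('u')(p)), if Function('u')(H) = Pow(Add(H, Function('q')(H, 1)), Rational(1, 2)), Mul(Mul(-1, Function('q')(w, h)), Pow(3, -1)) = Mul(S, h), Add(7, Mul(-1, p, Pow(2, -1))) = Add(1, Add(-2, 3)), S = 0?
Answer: Mul(-463, Pow(10, Rational(1, 2))) ≈ -1464.1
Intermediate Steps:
p = 10 (p = Add(14, Mul(-2, Add(1, Add(-2, 3)))) = Add(14, Mul(-2, Add(1, 1))) = Add(14, Mul(-2, 2)) = Add(14, -4) = 10)
Function('q')(w, h) = 0 (Function('q')(w, h) = Mul(-3, Mul(0, h)) = Mul(-3, 0) = 0)
Function('u')(H) = Pow(H, Rational(1, 2)) (Function('u')(H) = Pow(Add(H, 0), Rational(1, 2)) = Pow(H, Rational(1, 2)))
Mul(C, Function('u')(p)) = Mul(-463, Pow(10, Rational(1, 2)))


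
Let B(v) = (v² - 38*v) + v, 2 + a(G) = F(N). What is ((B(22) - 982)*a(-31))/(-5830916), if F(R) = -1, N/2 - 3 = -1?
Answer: -984/1457729 ≈ -0.00067502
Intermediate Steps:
N = 4 (N = 6 + 2*(-1) = 6 - 2 = 4)
a(G) = -3 (a(G) = -2 - 1 = -3)
B(v) = v² - 37*v
((B(22) - 982)*a(-31))/(-5830916) = ((22*(-37 + 22) - 982)*(-3))/(-5830916) = ((22*(-15) - 982)*(-3))*(-1/5830916) = ((-330 - 982)*(-3))*(-1/5830916) = -1312*(-3)*(-1/5830916) = 3936*(-1/5830916) = -984/1457729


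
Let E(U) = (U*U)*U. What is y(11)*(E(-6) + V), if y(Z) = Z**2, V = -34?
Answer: -30250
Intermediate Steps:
E(U) = U**3 (E(U) = U**2*U = U**3)
y(11)*(E(-6) + V) = 11**2*((-6)**3 - 34) = 121*(-216 - 34) = 121*(-250) = -30250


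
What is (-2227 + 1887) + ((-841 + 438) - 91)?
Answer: -834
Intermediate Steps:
(-2227 + 1887) + ((-841 + 438) - 91) = -340 + (-403 - 91) = -340 - 494 = -834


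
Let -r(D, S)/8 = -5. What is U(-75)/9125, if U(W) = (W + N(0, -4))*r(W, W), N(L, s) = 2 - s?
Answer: -552/1825 ≈ -0.30247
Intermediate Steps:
r(D, S) = 40 (r(D, S) = -8*(-5) = 40)
U(W) = 240 + 40*W (U(W) = (W + (2 - 1*(-4)))*40 = (W + (2 + 4))*40 = (W + 6)*40 = (6 + W)*40 = 240 + 40*W)
U(-75)/9125 = (240 + 40*(-75))/9125 = (240 - 3000)*(1/9125) = -2760*1/9125 = -552/1825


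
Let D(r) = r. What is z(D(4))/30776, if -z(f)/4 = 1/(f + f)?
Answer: -1/61552 ≈ -1.6246e-5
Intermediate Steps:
z(f) = -2/f (z(f) = -4/(f + f) = -4*1/(2*f) = -2/f)
z(D(4))/30776 = -2/4/30776 = -2*1/4*(1/30776) = -1/2*1/30776 = -1/61552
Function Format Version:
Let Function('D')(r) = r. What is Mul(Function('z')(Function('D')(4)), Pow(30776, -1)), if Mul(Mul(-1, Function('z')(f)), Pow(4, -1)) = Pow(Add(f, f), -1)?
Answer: Rational(-1, 61552) ≈ -1.6246e-5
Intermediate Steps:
Function('z')(f) = Mul(-2, Pow(f, -1)) (Function('z')(f) = Mul(-4, Pow(Add(f, f), -1)) = Mul(-4, Pow(Mul(2, f), -1)) = Mul(-4, Mul(Rational(1, 2), Pow(f, -1))) = Mul(-2, Pow(f, -1)))
Mul(Function('z')(Function('D')(4)), Pow(30776, -1)) = Mul(Mul(-2, Pow(4, -1)), Pow(30776, -1)) = Mul(Mul(-2, Rational(1, 4)), Rational(1, 30776)) = Mul(Rational(-1, 2), Rational(1, 30776)) = Rational(-1, 61552)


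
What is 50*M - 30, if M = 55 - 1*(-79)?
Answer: 6670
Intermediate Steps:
M = 134 (M = 55 + 79 = 134)
50*M - 30 = 50*134 - 30 = 6700 - 30 = 6670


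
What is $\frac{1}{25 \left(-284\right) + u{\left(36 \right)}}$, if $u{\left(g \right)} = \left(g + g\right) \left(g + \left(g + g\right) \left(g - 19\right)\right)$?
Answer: $\frac{1}{83620} \approx 1.1959 \cdot 10^{-5}$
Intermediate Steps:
$u{\left(g \right)} = 2 g \left(g + 2 g \left(-19 + g\right)\right)$
$\frac{1}{25 \left(-284\right) + u{\left(36 \right)}} = \frac{1}{25 \left(-284\right) + 36^{2} \left(-74 + 4 \cdot 36\right)} = \frac{1}{-7100 + 1296 \left(-74 + 144\right)} = \frac{1}{-7100 + 1296 \cdot 70} = \frac{1}{-7100 + 90720} = \frac{1}{83620}$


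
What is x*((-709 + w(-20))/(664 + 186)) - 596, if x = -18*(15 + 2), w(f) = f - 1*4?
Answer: -8303/25 ≈ -332.12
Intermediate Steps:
w(f) = -4 + f (w(f) = f - 4 = -4 + f)
x = -306 (x = -18*17 = -306)
x*((-709 + w(-20))/(664 + 186)) - 596 = -306*(-709 + (-4 - 20))/(664 + 186) - 596 = -306*(-709 - 24)/850 - 596 = -(-224298)/850 - 596 = -306*(-733/850) - 596 = 6597/25 - 596 = -8303/25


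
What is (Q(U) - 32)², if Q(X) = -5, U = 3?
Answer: 1369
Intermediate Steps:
(Q(U) - 32)² = (-5 - 32)² = (-37)² = 1369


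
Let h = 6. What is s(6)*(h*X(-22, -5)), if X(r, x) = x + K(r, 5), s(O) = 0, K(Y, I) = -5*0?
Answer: 0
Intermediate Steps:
K(Y, I) = 0
X(r, x) = x (X(r, x) = x + 0 = x)
s(6)*(h*X(-22, -5)) = 0*(6*(-5)) = 0*(-30) = 0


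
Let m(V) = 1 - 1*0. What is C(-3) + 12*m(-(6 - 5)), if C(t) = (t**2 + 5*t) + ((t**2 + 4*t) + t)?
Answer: 0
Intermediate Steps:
m(V) = 1 (m(V) = 1 + 0 = 1)
C(t) = 2*t**2 + 10*t (C(t) = (t**2 + 5*t) + (t**2 + 5*t) = 2*t**2 + 10*t)
C(-3) + 12*m(-(6 - 5)) = 2*(-3)*(5 - 3) + 12*1 = 2*(-3)*2 + 12 = -12 + 12 = 0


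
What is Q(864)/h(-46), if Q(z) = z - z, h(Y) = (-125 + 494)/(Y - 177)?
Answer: 0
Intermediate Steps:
h(Y) = 369/(-177 + Y)
Q(z) = 0
Q(864)/h(-46) = 0/((369/(-177 - 46))) = 0/((369/(-223))) = 0/((369*(-1/223))) = 0/(-369/223) = 0*(-223/369) = 0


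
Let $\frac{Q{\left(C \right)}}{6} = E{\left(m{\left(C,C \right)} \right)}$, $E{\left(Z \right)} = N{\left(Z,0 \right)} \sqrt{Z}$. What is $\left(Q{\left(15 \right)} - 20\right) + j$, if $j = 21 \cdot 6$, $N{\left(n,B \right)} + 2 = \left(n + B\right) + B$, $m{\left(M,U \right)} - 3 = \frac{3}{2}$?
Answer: $106 + \frac{45 \sqrt{2}}{2} \approx 137.82$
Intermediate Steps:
$m{\left(M,U \right)} = \frac{9}{2}$ ($m{\left(M,U \right)} = 3 + \frac{3}{2} = \frac{9}{2}$)
$N{\left(n,B \right)} = -2 + n + 2 B$ ($N{\left(n,B \right)} = -2 + \left(\left(n + B\right) + B\right) = -2 + \left(\left(B + n\right) + B\right) = -2 + \left(n + 2 B\right) = -2 + n + 2 B$)
$E{\left(Z \right)} = \sqrt{Z} \left(-2 + Z\right)$ ($E{\left(Z \right)} = \left(-2 + Z + 2 \cdot 0\right) \sqrt{Z} = \left(-2 + Z + 0\right) \sqrt{Z} = \left(-2 + Z\right) \sqrt{Z} = \sqrt{Z} \left(-2 + Z\right)$)
$Q{\left(C \right)} = \frac{45 \sqrt{2}}{2}$ ($Q{\left(C \right)} = 6 \sqrt{\frac{9}{2}} \left(-2 + \frac{9}{2}\right) = 6 \frac{3 \sqrt{2}}{2} \cdot \frac{5}{2} = 6 \frac{15 \sqrt{2}}{4} = \frac{45 \sqrt{2}}{2}$)
$j = 126$
$\left(Q{\left(15 \right)} - 20\right) + j = \left(\frac{45 \sqrt{2}}{2} - 20\right) + 126 = \left(-20 + \frac{45 \sqrt{2}}{2}\right) + 126 = 106 + \frac{45 \sqrt{2}}{2}$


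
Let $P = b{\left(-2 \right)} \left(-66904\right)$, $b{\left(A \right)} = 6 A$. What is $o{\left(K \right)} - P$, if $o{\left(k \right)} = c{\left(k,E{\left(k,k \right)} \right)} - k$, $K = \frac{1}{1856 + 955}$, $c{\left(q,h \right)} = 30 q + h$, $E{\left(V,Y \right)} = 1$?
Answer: $- \frac{2256802888}{2811} \approx -8.0285 \cdot 10^{5}$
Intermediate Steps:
$c{\left(q,h \right)} = h + 30 q$
$K = \frac{1}{2811} \approx 0.00035575$
$P = 802848$ ($P = 6 \left(-2\right) \left(-66904\right) = \left(-12\right) \left(-66904\right) = 802848$)
$o{\left(k \right)} = 1 + 29 k$ ($o{\left(k \right)} = \left(1 + 30 k\right) - k = 1 + 29 k$)
$o{\left(K \right)} - P = \left(1 + 29 \cdot \frac{1}{2811}\right) - 802848 = \left(1 + \frac{29}{2811}\right) - 802848 = \frac{2840}{2811} - 802848 = - \frac{2256802888}{2811}$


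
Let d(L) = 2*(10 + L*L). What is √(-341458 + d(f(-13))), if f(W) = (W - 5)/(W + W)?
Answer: 2*I*√14425715/13 ≈ 584.33*I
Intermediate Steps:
f(W) = (-5 + W)/(2*W) (f(W) = (-5 + W)/((2*W)) = (-5 + W)*(1/(2*W)) = (-5 + W)/(2*W))
d(L) = 20 + 2*L² (d(L) = 2*(10 + L²) = 20 + 2*L²)
√(-341458 + d(f(-13))) = √(-341458 + (20 + 2*((½)*(-5 - 13)/(-13))²)) = √(-341458 + (20 + 2*((½)*(-1/13)*(-18))²)) = √(-341458 + (20 + 2*(9/13)²)) = √(-341458 + (20 + 2*(81/169))) = √(-341458 + (20 + 162/169)) = √(-341458 + 3542/169) = √(-57702860/169) = 2*I*√14425715/13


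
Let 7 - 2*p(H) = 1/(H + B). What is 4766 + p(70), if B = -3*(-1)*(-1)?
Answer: 319556/67 ≈ 4769.5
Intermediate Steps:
B = -3 (B = 3*(-1) = -3)
p(H) = 7/2 - 1/(2*(-3 + H)) (p(H) = 7/2 - 1/(2*(H - 3)) = 7/2 - 1/(2*(-3 + H)))
4766 + p(70) = 4766 + (-22 + 7*70)/(2*(-3 + 70)) = 4766 + (1/2)*(-22 + 490)/67 = 4766 + (1/2)*(1/67)*468 = 4766 + 234/67 = 319556/67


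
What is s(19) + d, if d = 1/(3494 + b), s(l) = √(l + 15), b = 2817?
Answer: 1/6311 + √34 ≈ 5.8311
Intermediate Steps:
s(l) = √(15 + l)
d = 1/6311 (d = 1/(3494 + 2817) = 1/6311 ≈ 0.00015845)
s(19) + d = √(15 + 19) + 1/6311 = √34 + 1/6311 = 1/6311 + √34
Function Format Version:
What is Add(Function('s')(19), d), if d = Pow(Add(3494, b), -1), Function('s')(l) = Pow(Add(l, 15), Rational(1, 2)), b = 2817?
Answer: Add(Rational(1, 6311), Pow(34, Rational(1, 2))) ≈ 5.8311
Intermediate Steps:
Function('s')(l) = Pow(Add(15, l), Rational(1, 2))
d = Rational(1, 6311) (d = Pow(Add(3494, 2817), -1) = Pow(6311, -1) = Rational(1, 6311) ≈ 0.00015845)
Add(Function('s')(19), d) = Add(Pow(Add(15, 19), Rational(1, 2)), Rational(1, 6311)) = Add(Pow(34, Rational(1, 2)), Rational(1, 6311)) = Add(Rational(1, 6311), Pow(34, Rational(1, 2)))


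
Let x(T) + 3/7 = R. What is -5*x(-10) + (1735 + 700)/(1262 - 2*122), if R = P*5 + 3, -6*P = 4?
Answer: 132575/21378 ≈ 6.2015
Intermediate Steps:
P = -⅔ (P = -⅙*4 = -⅔ ≈ -0.66667)
R = -⅓ (R = -⅔*5 + 3 = -10/3 + 3 = -⅓ ≈ -0.33333)
x(T) = -16/21 (x(T) = -3/7 - ⅓ = -16/21)
-5*x(-10) + (1735 + 700)/(1262 - 2*122) = -5*(-16/21) + (1735 + 700)/(1262 - 2*122) = 80/21 + 2435/(1262 - 244) = 80/21 + 2435/1018 = 132575/21378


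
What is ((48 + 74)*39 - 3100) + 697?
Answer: 2355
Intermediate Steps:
((48 + 74)*39 - 3100) + 697 = (122*39 - 3100) + 697 = (4758 - 3100) + 697 = 1658 + 697 = 2355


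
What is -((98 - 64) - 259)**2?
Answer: -50625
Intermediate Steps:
-((98 - 64) - 259)**2 = -(34 - 259)**2 = -1*(-225)**2 = -1*50625 = -50625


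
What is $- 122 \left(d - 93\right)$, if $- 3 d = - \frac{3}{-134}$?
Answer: $\frac{760243}{67} \approx 11347.0$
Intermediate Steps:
$d = - \frac{1}{134}$ ($d = - \frac{\left(-3\right) \frac{1}{-134}}{3} = - \frac{\left(-3\right) \left(- \frac{1}{134}\right)}{3} = \left(- \frac{1}{3}\right) \frac{3}{134} = - \frac{1}{134} \approx -0.0074627$)
$- 122 \left(d - 93\right) = - 122 \left(- \frac{1}{134} - 93\right) = \left(-122\right) \left(- \frac{12463}{134}\right) = \frac{760243}{67}$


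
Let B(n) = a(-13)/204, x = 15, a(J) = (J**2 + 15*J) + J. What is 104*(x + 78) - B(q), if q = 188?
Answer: 657709/68 ≈ 9672.2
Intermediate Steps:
a(J) = J**2 + 16*J
B(n) = -13/68 (B(n) = -13*(16 - 13)/204 = -13*3*(1/204) = -39*1/204 = -13/68)
104*(x + 78) - B(q) = 104*(15 + 78) - 1*(-13/68) = 104*93 + 13/68 = 9672 + 13/68 = 657709/68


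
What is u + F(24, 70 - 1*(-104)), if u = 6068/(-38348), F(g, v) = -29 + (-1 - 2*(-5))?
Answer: -193257/9587 ≈ -20.158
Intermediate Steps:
F(g, v) = -20 (F(g, v) = -29 + (-1 + 10) = -29 + 9 = -20)
u = -1517/9587 (u = 6068*(-1/38348) = -1517/9587 ≈ -0.15824)
u + F(24, 70 - 1*(-104)) = -1517/9587 - 20 = -193257/9587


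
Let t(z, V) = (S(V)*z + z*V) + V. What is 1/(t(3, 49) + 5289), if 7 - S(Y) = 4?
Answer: 1/5494 ≈ 0.00018202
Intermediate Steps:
S(Y) = 3 (S(Y) = 7 - 1*4 = 7 - 4 = 3)
t(z, V) = V + 3*z + V*z (t(z, V) = (3*z + z*V) + V = (3*z + V*z) + V = V + 3*z + V*z)
1/(t(3, 49) + 5289) = 1/((49 + 3*3 + 49*3) + 5289) = 1/((49 + 9 + 147) + 5289) = 1/(205 + 5289) = 1/5494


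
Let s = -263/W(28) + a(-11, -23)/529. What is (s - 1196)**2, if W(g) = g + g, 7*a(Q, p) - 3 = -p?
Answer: 1265169624823729/877581376 ≈ 1.4417e+6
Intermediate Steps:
a(Q, p) = 3/7 - p/7 (a(Q, p) = 3/7 + (-p)/7 = 3/7 - p/7)
W(g) = 2*g
s = -138919/29624 (s = -263/(2*28) + (3/7 - 1/7*(-23))/529 = -263/56 + (3/7 + 23/7)*(1/529) = -263*1/56 + (26/7)*(1/529) = -263/56 + 26/3703 = -138919/29624 ≈ -4.6894)
(s - 1196)**2 = (-138919/29624 - 1196)**2 = (-35569223/29624)**2 = 1265169624823729/877581376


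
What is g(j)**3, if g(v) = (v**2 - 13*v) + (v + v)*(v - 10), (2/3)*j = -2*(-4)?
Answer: 46656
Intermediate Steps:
j = 12 (j = 3*(-2*(-4))/2 = (3/2)*8 = 12)
g(v) = v**2 - 13*v + 2*v*(-10 + v) (g(v) = (v**2 - 13*v) + (2*v)*(-10 + v) = (v**2 - 13*v) + 2*v*(-10 + v) = v**2 - 13*v + 2*v*(-10 + v))
g(j)**3 = (3*12*(-11 + 12))**3 = (3*12*1)**3 = 36**3 = 46656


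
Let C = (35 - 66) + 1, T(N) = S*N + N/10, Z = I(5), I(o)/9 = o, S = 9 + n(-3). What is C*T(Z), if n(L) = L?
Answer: -8235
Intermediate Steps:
S = 6 (S = 9 - 3 = 6)
I(o) = 9*o
Z = 45 (Z = 9*5 = 45)
T(N) = 61*N/10 (T(N) = 6*N + N/10 = 61*N/10)
C = -30 (C = -31 + 1 = -30)
C*T(Z) = -183*45 = -30*549/2 = -8235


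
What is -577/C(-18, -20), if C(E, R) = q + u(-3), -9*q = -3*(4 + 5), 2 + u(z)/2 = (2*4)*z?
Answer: 577/49 ≈ 11.776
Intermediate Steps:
u(z) = -4 + 16*z (u(z) = -4 + 2*((2*4)*z) = -4 + 2*(8*z) = -4 + 16*z)
q = 3 (q = -(-1)*(4 + 5)/3 = -(-1)*9/3 = -⅑*(-27) = 3)
C(E, R) = -49 (C(E, R) = 3 + (-4 + 16*(-3)) = 3 + (-4 - 48) = 3 - 52 = -49)
-577/C(-18, -20) = -577/(-49) = -577*(-1/49) = 577/49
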